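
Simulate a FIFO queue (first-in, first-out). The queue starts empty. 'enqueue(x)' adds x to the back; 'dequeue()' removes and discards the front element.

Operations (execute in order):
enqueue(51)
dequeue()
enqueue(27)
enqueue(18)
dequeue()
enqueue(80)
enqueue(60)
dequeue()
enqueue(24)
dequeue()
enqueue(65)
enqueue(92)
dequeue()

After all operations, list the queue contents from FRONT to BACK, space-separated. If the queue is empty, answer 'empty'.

Answer: 24 65 92

Derivation:
enqueue(51): [51]
dequeue(): []
enqueue(27): [27]
enqueue(18): [27, 18]
dequeue(): [18]
enqueue(80): [18, 80]
enqueue(60): [18, 80, 60]
dequeue(): [80, 60]
enqueue(24): [80, 60, 24]
dequeue(): [60, 24]
enqueue(65): [60, 24, 65]
enqueue(92): [60, 24, 65, 92]
dequeue(): [24, 65, 92]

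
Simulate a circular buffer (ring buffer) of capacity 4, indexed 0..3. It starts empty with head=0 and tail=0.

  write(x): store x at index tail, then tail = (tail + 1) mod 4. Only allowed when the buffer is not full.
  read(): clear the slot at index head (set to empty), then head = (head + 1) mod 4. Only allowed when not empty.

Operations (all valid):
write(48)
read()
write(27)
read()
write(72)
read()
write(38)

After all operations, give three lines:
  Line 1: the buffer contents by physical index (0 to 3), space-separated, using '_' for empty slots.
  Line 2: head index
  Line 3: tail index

write(48): buf=[48 _ _ _], head=0, tail=1, size=1
read(): buf=[_ _ _ _], head=1, tail=1, size=0
write(27): buf=[_ 27 _ _], head=1, tail=2, size=1
read(): buf=[_ _ _ _], head=2, tail=2, size=0
write(72): buf=[_ _ 72 _], head=2, tail=3, size=1
read(): buf=[_ _ _ _], head=3, tail=3, size=0
write(38): buf=[_ _ _ 38], head=3, tail=0, size=1

Answer: _ _ _ 38
3
0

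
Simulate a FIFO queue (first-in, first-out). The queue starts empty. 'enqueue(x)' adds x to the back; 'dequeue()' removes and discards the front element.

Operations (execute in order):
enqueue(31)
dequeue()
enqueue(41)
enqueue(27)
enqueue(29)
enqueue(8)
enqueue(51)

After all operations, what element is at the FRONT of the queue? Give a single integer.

enqueue(31): queue = [31]
dequeue(): queue = []
enqueue(41): queue = [41]
enqueue(27): queue = [41, 27]
enqueue(29): queue = [41, 27, 29]
enqueue(8): queue = [41, 27, 29, 8]
enqueue(51): queue = [41, 27, 29, 8, 51]

Answer: 41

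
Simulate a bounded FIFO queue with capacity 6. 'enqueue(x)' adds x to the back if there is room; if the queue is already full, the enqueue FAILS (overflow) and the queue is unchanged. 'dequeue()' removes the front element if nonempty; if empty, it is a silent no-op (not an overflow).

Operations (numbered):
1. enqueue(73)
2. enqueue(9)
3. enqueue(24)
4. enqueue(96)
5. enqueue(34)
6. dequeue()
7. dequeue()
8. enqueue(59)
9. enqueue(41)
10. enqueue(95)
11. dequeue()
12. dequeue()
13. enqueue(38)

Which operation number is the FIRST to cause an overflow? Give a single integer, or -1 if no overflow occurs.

Answer: -1

Derivation:
1. enqueue(73): size=1
2. enqueue(9): size=2
3. enqueue(24): size=3
4. enqueue(96): size=4
5. enqueue(34): size=5
6. dequeue(): size=4
7. dequeue(): size=3
8. enqueue(59): size=4
9. enqueue(41): size=5
10. enqueue(95): size=6
11. dequeue(): size=5
12. dequeue(): size=4
13. enqueue(38): size=5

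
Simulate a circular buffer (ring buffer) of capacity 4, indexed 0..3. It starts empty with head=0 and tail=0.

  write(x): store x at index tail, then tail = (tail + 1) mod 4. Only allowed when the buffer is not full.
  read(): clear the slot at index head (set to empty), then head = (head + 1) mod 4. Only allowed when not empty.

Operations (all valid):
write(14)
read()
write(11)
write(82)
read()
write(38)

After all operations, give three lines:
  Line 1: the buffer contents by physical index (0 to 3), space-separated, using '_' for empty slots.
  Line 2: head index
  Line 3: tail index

Answer: _ _ 82 38
2
0

Derivation:
write(14): buf=[14 _ _ _], head=0, tail=1, size=1
read(): buf=[_ _ _ _], head=1, tail=1, size=0
write(11): buf=[_ 11 _ _], head=1, tail=2, size=1
write(82): buf=[_ 11 82 _], head=1, tail=3, size=2
read(): buf=[_ _ 82 _], head=2, tail=3, size=1
write(38): buf=[_ _ 82 38], head=2, tail=0, size=2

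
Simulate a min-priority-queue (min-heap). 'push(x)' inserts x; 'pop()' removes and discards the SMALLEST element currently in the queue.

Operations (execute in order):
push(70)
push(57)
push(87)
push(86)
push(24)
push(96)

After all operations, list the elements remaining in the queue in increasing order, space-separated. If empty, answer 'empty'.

Answer: 24 57 70 86 87 96

Derivation:
push(70): heap contents = [70]
push(57): heap contents = [57, 70]
push(87): heap contents = [57, 70, 87]
push(86): heap contents = [57, 70, 86, 87]
push(24): heap contents = [24, 57, 70, 86, 87]
push(96): heap contents = [24, 57, 70, 86, 87, 96]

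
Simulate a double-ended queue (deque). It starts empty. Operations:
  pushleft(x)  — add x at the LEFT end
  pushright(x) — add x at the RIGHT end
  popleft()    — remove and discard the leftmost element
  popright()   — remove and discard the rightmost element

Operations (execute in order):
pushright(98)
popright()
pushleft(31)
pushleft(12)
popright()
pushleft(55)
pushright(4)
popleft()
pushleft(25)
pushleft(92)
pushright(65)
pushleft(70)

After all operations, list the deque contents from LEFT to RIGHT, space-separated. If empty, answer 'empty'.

Answer: 70 92 25 12 4 65

Derivation:
pushright(98): [98]
popright(): []
pushleft(31): [31]
pushleft(12): [12, 31]
popright(): [12]
pushleft(55): [55, 12]
pushright(4): [55, 12, 4]
popleft(): [12, 4]
pushleft(25): [25, 12, 4]
pushleft(92): [92, 25, 12, 4]
pushright(65): [92, 25, 12, 4, 65]
pushleft(70): [70, 92, 25, 12, 4, 65]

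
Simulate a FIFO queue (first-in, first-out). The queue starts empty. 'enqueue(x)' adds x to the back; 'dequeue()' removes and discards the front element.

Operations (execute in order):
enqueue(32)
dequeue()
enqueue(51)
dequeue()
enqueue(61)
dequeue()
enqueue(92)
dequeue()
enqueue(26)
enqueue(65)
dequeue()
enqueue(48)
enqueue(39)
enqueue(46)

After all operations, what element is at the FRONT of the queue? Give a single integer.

enqueue(32): queue = [32]
dequeue(): queue = []
enqueue(51): queue = [51]
dequeue(): queue = []
enqueue(61): queue = [61]
dequeue(): queue = []
enqueue(92): queue = [92]
dequeue(): queue = []
enqueue(26): queue = [26]
enqueue(65): queue = [26, 65]
dequeue(): queue = [65]
enqueue(48): queue = [65, 48]
enqueue(39): queue = [65, 48, 39]
enqueue(46): queue = [65, 48, 39, 46]

Answer: 65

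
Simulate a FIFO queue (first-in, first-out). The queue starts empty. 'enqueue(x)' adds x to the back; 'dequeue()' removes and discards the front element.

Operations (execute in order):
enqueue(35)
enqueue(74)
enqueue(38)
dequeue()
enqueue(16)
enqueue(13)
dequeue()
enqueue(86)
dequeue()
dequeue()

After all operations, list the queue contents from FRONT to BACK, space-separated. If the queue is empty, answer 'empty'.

enqueue(35): [35]
enqueue(74): [35, 74]
enqueue(38): [35, 74, 38]
dequeue(): [74, 38]
enqueue(16): [74, 38, 16]
enqueue(13): [74, 38, 16, 13]
dequeue(): [38, 16, 13]
enqueue(86): [38, 16, 13, 86]
dequeue(): [16, 13, 86]
dequeue(): [13, 86]

Answer: 13 86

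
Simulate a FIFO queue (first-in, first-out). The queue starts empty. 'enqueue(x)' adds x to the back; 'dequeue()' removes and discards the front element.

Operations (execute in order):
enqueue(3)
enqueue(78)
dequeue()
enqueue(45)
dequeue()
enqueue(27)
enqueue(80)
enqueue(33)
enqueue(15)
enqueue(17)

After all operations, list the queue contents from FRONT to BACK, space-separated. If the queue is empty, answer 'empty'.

Answer: 45 27 80 33 15 17

Derivation:
enqueue(3): [3]
enqueue(78): [3, 78]
dequeue(): [78]
enqueue(45): [78, 45]
dequeue(): [45]
enqueue(27): [45, 27]
enqueue(80): [45, 27, 80]
enqueue(33): [45, 27, 80, 33]
enqueue(15): [45, 27, 80, 33, 15]
enqueue(17): [45, 27, 80, 33, 15, 17]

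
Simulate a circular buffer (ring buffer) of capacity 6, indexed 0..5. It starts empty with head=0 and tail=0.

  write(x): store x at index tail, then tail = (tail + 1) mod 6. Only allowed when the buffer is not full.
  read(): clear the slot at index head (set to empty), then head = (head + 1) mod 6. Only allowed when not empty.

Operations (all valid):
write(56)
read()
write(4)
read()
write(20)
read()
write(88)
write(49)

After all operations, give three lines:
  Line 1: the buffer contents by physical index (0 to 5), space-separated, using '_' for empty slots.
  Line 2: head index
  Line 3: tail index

Answer: _ _ _ 88 49 _
3
5

Derivation:
write(56): buf=[56 _ _ _ _ _], head=0, tail=1, size=1
read(): buf=[_ _ _ _ _ _], head=1, tail=1, size=0
write(4): buf=[_ 4 _ _ _ _], head=1, tail=2, size=1
read(): buf=[_ _ _ _ _ _], head=2, tail=2, size=0
write(20): buf=[_ _ 20 _ _ _], head=2, tail=3, size=1
read(): buf=[_ _ _ _ _ _], head=3, tail=3, size=0
write(88): buf=[_ _ _ 88 _ _], head=3, tail=4, size=1
write(49): buf=[_ _ _ 88 49 _], head=3, tail=5, size=2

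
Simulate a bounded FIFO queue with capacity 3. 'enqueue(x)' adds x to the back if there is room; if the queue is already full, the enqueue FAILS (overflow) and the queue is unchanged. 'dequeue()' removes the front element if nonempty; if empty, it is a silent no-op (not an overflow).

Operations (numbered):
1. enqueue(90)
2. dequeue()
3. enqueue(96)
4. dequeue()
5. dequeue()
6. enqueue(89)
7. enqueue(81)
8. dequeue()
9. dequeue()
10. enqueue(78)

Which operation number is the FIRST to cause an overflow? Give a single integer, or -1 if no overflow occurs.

Answer: -1

Derivation:
1. enqueue(90): size=1
2. dequeue(): size=0
3. enqueue(96): size=1
4. dequeue(): size=0
5. dequeue(): empty, no-op, size=0
6. enqueue(89): size=1
7. enqueue(81): size=2
8. dequeue(): size=1
9. dequeue(): size=0
10. enqueue(78): size=1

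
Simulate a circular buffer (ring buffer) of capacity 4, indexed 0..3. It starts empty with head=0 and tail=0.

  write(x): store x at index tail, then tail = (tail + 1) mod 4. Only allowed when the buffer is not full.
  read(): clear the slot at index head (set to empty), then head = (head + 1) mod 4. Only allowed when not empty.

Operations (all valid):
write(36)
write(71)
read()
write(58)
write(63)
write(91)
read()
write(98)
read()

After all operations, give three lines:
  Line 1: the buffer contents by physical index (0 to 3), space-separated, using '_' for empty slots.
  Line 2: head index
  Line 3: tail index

write(36): buf=[36 _ _ _], head=0, tail=1, size=1
write(71): buf=[36 71 _ _], head=0, tail=2, size=2
read(): buf=[_ 71 _ _], head=1, tail=2, size=1
write(58): buf=[_ 71 58 _], head=1, tail=3, size=2
write(63): buf=[_ 71 58 63], head=1, tail=0, size=3
write(91): buf=[91 71 58 63], head=1, tail=1, size=4
read(): buf=[91 _ 58 63], head=2, tail=1, size=3
write(98): buf=[91 98 58 63], head=2, tail=2, size=4
read(): buf=[91 98 _ 63], head=3, tail=2, size=3

Answer: 91 98 _ 63
3
2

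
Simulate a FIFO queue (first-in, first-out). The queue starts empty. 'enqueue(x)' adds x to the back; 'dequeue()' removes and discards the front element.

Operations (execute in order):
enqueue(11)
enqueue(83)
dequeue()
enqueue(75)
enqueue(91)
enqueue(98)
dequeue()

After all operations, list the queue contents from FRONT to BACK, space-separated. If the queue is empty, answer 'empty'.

Answer: 75 91 98

Derivation:
enqueue(11): [11]
enqueue(83): [11, 83]
dequeue(): [83]
enqueue(75): [83, 75]
enqueue(91): [83, 75, 91]
enqueue(98): [83, 75, 91, 98]
dequeue(): [75, 91, 98]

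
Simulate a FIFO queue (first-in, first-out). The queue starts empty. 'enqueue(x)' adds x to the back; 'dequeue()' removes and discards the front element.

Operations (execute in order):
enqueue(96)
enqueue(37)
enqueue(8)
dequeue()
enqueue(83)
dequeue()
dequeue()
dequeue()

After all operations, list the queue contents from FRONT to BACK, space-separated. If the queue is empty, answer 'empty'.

enqueue(96): [96]
enqueue(37): [96, 37]
enqueue(8): [96, 37, 8]
dequeue(): [37, 8]
enqueue(83): [37, 8, 83]
dequeue(): [8, 83]
dequeue(): [83]
dequeue(): []

Answer: empty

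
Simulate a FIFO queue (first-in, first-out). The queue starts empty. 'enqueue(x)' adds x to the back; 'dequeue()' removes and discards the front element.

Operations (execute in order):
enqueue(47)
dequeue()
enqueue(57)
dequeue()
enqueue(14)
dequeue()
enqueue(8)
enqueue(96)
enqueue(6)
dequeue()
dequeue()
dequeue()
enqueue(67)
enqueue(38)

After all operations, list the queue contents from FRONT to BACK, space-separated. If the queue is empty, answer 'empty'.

enqueue(47): [47]
dequeue(): []
enqueue(57): [57]
dequeue(): []
enqueue(14): [14]
dequeue(): []
enqueue(8): [8]
enqueue(96): [8, 96]
enqueue(6): [8, 96, 6]
dequeue(): [96, 6]
dequeue(): [6]
dequeue(): []
enqueue(67): [67]
enqueue(38): [67, 38]

Answer: 67 38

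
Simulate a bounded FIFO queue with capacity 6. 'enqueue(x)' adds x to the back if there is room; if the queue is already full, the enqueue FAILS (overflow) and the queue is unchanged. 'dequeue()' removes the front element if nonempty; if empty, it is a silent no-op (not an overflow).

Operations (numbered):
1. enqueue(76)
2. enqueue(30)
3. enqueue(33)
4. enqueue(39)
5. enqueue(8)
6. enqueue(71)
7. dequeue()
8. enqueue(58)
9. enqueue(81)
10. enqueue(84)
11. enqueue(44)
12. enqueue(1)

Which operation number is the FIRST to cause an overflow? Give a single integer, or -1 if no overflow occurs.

Answer: 9

Derivation:
1. enqueue(76): size=1
2. enqueue(30): size=2
3. enqueue(33): size=3
4. enqueue(39): size=4
5. enqueue(8): size=5
6. enqueue(71): size=6
7. dequeue(): size=5
8. enqueue(58): size=6
9. enqueue(81): size=6=cap → OVERFLOW (fail)
10. enqueue(84): size=6=cap → OVERFLOW (fail)
11. enqueue(44): size=6=cap → OVERFLOW (fail)
12. enqueue(1): size=6=cap → OVERFLOW (fail)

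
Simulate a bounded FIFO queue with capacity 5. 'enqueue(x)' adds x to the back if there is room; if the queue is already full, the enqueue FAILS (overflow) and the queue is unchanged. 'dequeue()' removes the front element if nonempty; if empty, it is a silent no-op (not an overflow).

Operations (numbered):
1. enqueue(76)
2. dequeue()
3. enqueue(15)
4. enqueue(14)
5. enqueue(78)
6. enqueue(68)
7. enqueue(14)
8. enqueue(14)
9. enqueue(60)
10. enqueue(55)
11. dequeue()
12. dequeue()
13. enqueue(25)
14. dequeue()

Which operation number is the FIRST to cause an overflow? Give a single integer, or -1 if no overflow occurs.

1. enqueue(76): size=1
2. dequeue(): size=0
3. enqueue(15): size=1
4. enqueue(14): size=2
5. enqueue(78): size=3
6. enqueue(68): size=4
7. enqueue(14): size=5
8. enqueue(14): size=5=cap → OVERFLOW (fail)
9. enqueue(60): size=5=cap → OVERFLOW (fail)
10. enqueue(55): size=5=cap → OVERFLOW (fail)
11. dequeue(): size=4
12. dequeue(): size=3
13. enqueue(25): size=4
14. dequeue(): size=3

Answer: 8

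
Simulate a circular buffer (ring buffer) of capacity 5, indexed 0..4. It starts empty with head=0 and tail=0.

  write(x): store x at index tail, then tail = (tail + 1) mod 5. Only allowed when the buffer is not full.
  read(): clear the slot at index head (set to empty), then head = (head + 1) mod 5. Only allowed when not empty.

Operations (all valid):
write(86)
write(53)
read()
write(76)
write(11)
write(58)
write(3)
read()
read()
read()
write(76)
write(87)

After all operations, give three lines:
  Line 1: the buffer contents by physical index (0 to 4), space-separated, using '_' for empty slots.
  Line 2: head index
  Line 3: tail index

write(86): buf=[86 _ _ _ _], head=0, tail=1, size=1
write(53): buf=[86 53 _ _ _], head=0, tail=2, size=2
read(): buf=[_ 53 _ _ _], head=1, tail=2, size=1
write(76): buf=[_ 53 76 _ _], head=1, tail=3, size=2
write(11): buf=[_ 53 76 11 _], head=1, tail=4, size=3
write(58): buf=[_ 53 76 11 58], head=1, tail=0, size=4
write(3): buf=[3 53 76 11 58], head=1, tail=1, size=5
read(): buf=[3 _ 76 11 58], head=2, tail=1, size=4
read(): buf=[3 _ _ 11 58], head=3, tail=1, size=3
read(): buf=[3 _ _ _ 58], head=4, tail=1, size=2
write(76): buf=[3 76 _ _ 58], head=4, tail=2, size=3
write(87): buf=[3 76 87 _ 58], head=4, tail=3, size=4

Answer: 3 76 87 _ 58
4
3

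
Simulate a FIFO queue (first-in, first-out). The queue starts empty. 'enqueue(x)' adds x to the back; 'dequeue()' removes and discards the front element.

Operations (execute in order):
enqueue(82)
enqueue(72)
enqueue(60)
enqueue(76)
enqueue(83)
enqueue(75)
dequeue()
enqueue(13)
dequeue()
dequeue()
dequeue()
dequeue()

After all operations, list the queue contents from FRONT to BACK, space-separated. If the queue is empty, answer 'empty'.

enqueue(82): [82]
enqueue(72): [82, 72]
enqueue(60): [82, 72, 60]
enqueue(76): [82, 72, 60, 76]
enqueue(83): [82, 72, 60, 76, 83]
enqueue(75): [82, 72, 60, 76, 83, 75]
dequeue(): [72, 60, 76, 83, 75]
enqueue(13): [72, 60, 76, 83, 75, 13]
dequeue(): [60, 76, 83, 75, 13]
dequeue(): [76, 83, 75, 13]
dequeue(): [83, 75, 13]
dequeue(): [75, 13]

Answer: 75 13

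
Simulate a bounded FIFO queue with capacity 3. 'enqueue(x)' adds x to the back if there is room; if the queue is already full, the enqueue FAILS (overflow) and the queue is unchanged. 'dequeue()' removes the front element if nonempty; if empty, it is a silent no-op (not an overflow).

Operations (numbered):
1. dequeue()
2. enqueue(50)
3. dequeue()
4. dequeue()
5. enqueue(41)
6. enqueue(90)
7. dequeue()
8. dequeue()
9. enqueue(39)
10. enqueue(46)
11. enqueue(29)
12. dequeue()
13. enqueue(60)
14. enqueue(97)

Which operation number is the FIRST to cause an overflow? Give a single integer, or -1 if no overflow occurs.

Answer: 14

Derivation:
1. dequeue(): empty, no-op, size=0
2. enqueue(50): size=1
3. dequeue(): size=0
4. dequeue(): empty, no-op, size=0
5. enqueue(41): size=1
6. enqueue(90): size=2
7. dequeue(): size=1
8. dequeue(): size=0
9. enqueue(39): size=1
10. enqueue(46): size=2
11. enqueue(29): size=3
12. dequeue(): size=2
13. enqueue(60): size=3
14. enqueue(97): size=3=cap → OVERFLOW (fail)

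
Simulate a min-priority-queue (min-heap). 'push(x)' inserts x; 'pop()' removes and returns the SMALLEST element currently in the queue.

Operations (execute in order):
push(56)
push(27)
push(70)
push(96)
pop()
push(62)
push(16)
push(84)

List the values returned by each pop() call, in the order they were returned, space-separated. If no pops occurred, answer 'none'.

Answer: 27

Derivation:
push(56): heap contents = [56]
push(27): heap contents = [27, 56]
push(70): heap contents = [27, 56, 70]
push(96): heap contents = [27, 56, 70, 96]
pop() → 27: heap contents = [56, 70, 96]
push(62): heap contents = [56, 62, 70, 96]
push(16): heap contents = [16, 56, 62, 70, 96]
push(84): heap contents = [16, 56, 62, 70, 84, 96]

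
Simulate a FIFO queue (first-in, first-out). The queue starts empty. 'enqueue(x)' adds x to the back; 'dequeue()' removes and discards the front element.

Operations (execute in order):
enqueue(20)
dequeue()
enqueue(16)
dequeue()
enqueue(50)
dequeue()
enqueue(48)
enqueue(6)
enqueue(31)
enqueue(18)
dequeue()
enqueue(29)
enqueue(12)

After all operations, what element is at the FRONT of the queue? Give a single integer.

enqueue(20): queue = [20]
dequeue(): queue = []
enqueue(16): queue = [16]
dequeue(): queue = []
enqueue(50): queue = [50]
dequeue(): queue = []
enqueue(48): queue = [48]
enqueue(6): queue = [48, 6]
enqueue(31): queue = [48, 6, 31]
enqueue(18): queue = [48, 6, 31, 18]
dequeue(): queue = [6, 31, 18]
enqueue(29): queue = [6, 31, 18, 29]
enqueue(12): queue = [6, 31, 18, 29, 12]

Answer: 6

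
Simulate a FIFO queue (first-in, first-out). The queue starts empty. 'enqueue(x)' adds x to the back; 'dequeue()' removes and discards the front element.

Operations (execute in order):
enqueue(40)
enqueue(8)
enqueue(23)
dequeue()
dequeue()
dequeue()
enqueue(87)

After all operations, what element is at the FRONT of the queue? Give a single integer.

enqueue(40): queue = [40]
enqueue(8): queue = [40, 8]
enqueue(23): queue = [40, 8, 23]
dequeue(): queue = [8, 23]
dequeue(): queue = [23]
dequeue(): queue = []
enqueue(87): queue = [87]

Answer: 87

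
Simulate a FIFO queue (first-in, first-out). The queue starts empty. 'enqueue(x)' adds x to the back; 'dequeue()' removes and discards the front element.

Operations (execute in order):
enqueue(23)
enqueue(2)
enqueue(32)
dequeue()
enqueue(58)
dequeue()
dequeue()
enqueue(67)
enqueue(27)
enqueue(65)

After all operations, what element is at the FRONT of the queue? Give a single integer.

Answer: 58

Derivation:
enqueue(23): queue = [23]
enqueue(2): queue = [23, 2]
enqueue(32): queue = [23, 2, 32]
dequeue(): queue = [2, 32]
enqueue(58): queue = [2, 32, 58]
dequeue(): queue = [32, 58]
dequeue(): queue = [58]
enqueue(67): queue = [58, 67]
enqueue(27): queue = [58, 67, 27]
enqueue(65): queue = [58, 67, 27, 65]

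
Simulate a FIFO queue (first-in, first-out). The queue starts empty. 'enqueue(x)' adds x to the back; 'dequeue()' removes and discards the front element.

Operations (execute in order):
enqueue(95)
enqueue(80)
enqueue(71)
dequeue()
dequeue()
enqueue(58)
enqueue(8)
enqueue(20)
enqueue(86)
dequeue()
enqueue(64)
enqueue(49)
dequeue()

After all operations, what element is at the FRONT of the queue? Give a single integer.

Answer: 8

Derivation:
enqueue(95): queue = [95]
enqueue(80): queue = [95, 80]
enqueue(71): queue = [95, 80, 71]
dequeue(): queue = [80, 71]
dequeue(): queue = [71]
enqueue(58): queue = [71, 58]
enqueue(8): queue = [71, 58, 8]
enqueue(20): queue = [71, 58, 8, 20]
enqueue(86): queue = [71, 58, 8, 20, 86]
dequeue(): queue = [58, 8, 20, 86]
enqueue(64): queue = [58, 8, 20, 86, 64]
enqueue(49): queue = [58, 8, 20, 86, 64, 49]
dequeue(): queue = [8, 20, 86, 64, 49]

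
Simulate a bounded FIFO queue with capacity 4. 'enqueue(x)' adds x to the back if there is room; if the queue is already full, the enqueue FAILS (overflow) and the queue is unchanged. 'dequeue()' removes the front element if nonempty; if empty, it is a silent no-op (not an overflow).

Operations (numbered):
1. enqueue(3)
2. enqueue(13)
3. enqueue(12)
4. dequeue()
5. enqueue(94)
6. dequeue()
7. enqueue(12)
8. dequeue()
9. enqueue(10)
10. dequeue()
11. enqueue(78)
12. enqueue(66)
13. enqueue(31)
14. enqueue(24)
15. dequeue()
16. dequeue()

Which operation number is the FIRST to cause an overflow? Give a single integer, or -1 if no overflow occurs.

Answer: 13

Derivation:
1. enqueue(3): size=1
2. enqueue(13): size=2
3. enqueue(12): size=3
4. dequeue(): size=2
5. enqueue(94): size=3
6. dequeue(): size=2
7. enqueue(12): size=3
8. dequeue(): size=2
9. enqueue(10): size=3
10. dequeue(): size=2
11. enqueue(78): size=3
12. enqueue(66): size=4
13. enqueue(31): size=4=cap → OVERFLOW (fail)
14. enqueue(24): size=4=cap → OVERFLOW (fail)
15. dequeue(): size=3
16. dequeue(): size=2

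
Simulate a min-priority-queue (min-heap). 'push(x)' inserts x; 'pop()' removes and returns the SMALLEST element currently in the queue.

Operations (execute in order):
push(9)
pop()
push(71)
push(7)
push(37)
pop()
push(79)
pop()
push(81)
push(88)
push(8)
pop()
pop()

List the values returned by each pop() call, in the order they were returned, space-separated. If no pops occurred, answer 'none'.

Answer: 9 7 37 8 71

Derivation:
push(9): heap contents = [9]
pop() → 9: heap contents = []
push(71): heap contents = [71]
push(7): heap contents = [7, 71]
push(37): heap contents = [7, 37, 71]
pop() → 7: heap contents = [37, 71]
push(79): heap contents = [37, 71, 79]
pop() → 37: heap contents = [71, 79]
push(81): heap contents = [71, 79, 81]
push(88): heap contents = [71, 79, 81, 88]
push(8): heap contents = [8, 71, 79, 81, 88]
pop() → 8: heap contents = [71, 79, 81, 88]
pop() → 71: heap contents = [79, 81, 88]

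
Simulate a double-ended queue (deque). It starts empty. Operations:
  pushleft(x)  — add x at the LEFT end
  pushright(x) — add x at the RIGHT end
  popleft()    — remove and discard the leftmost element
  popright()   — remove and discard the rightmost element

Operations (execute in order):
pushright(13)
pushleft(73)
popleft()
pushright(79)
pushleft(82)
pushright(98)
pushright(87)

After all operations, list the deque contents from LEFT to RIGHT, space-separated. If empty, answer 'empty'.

pushright(13): [13]
pushleft(73): [73, 13]
popleft(): [13]
pushright(79): [13, 79]
pushleft(82): [82, 13, 79]
pushright(98): [82, 13, 79, 98]
pushright(87): [82, 13, 79, 98, 87]

Answer: 82 13 79 98 87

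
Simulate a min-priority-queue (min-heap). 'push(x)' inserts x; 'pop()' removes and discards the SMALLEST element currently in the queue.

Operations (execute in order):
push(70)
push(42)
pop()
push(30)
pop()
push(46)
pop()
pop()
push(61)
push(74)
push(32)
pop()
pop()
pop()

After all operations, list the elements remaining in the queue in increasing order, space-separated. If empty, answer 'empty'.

Answer: empty

Derivation:
push(70): heap contents = [70]
push(42): heap contents = [42, 70]
pop() → 42: heap contents = [70]
push(30): heap contents = [30, 70]
pop() → 30: heap contents = [70]
push(46): heap contents = [46, 70]
pop() → 46: heap contents = [70]
pop() → 70: heap contents = []
push(61): heap contents = [61]
push(74): heap contents = [61, 74]
push(32): heap contents = [32, 61, 74]
pop() → 32: heap contents = [61, 74]
pop() → 61: heap contents = [74]
pop() → 74: heap contents = []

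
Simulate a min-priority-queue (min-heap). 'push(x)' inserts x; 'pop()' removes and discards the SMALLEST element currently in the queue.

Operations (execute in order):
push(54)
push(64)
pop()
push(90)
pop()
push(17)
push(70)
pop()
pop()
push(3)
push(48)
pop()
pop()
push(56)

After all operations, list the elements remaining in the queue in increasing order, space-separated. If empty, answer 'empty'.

Answer: 56 90

Derivation:
push(54): heap contents = [54]
push(64): heap contents = [54, 64]
pop() → 54: heap contents = [64]
push(90): heap contents = [64, 90]
pop() → 64: heap contents = [90]
push(17): heap contents = [17, 90]
push(70): heap contents = [17, 70, 90]
pop() → 17: heap contents = [70, 90]
pop() → 70: heap contents = [90]
push(3): heap contents = [3, 90]
push(48): heap contents = [3, 48, 90]
pop() → 3: heap contents = [48, 90]
pop() → 48: heap contents = [90]
push(56): heap contents = [56, 90]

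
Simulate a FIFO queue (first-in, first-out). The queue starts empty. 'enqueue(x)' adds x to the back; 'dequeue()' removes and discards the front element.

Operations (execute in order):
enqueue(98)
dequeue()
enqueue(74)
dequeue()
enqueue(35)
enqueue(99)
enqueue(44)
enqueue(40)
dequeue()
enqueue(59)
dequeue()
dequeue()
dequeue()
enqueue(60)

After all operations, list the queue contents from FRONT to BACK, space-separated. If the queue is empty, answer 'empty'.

enqueue(98): [98]
dequeue(): []
enqueue(74): [74]
dequeue(): []
enqueue(35): [35]
enqueue(99): [35, 99]
enqueue(44): [35, 99, 44]
enqueue(40): [35, 99, 44, 40]
dequeue(): [99, 44, 40]
enqueue(59): [99, 44, 40, 59]
dequeue(): [44, 40, 59]
dequeue(): [40, 59]
dequeue(): [59]
enqueue(60): [59, 60]

Answer: 59 60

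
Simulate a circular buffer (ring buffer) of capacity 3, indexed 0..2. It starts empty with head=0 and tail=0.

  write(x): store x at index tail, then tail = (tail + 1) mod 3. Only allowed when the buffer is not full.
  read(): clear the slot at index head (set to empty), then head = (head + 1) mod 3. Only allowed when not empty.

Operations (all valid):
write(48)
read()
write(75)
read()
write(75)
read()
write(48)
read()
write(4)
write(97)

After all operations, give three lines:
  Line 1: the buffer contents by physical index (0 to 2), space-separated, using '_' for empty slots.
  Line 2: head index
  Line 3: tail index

write(48): buf=[48 _ _], head=0, tail=1, size=1
read(): buf=[_ _ _], head=1, tail=1, size=0
write(75): buf=[_ 75 _], head=1, tail=2, size=1
read(): buf=[_ _ _], head=2, tail=2, size=0
write(75): buf=[_ _ 75], head=2, tail=0, size=1
read(): buf=[_ _ _], head=0, tail=0, size=0
write(48): buf=[48 _ _], head=0, tail=1, size=1
read(): buf=[_ _ _], head=1, tail=1, size=0
write(4): buf=[_ 4 _], head=1, tail=2, size=1
write(97): buf=[_ 4 97], head=1, tail=0, size=2

Answer: _ 4 97
1
0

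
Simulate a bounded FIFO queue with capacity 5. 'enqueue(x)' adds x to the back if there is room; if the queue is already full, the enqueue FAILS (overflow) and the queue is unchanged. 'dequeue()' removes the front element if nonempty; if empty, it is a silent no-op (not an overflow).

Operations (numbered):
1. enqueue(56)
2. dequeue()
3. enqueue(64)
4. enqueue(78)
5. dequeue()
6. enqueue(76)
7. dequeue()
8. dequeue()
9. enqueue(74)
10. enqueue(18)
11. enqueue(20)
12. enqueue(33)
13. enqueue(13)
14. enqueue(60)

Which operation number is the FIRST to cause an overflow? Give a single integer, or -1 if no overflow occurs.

1. enqueue(56): size=1
2. dequeue(): size=0
3. enqueue(64): size=1
4. enqueue(78): size=2
5. dequeue(): size=1
6. enqueue(76): size=2
7. dequeue(): size=1
8. dequeue(): size=0
9. enqueue(74): size=1
10. enqueue(18): size=2
11. enqueue(20): size=3
12. enqueue(33): size=4
13. enqueue(13): size=5
14. enqueue(60): size=5=cap → OVERFLOW (fail)

Answer: 14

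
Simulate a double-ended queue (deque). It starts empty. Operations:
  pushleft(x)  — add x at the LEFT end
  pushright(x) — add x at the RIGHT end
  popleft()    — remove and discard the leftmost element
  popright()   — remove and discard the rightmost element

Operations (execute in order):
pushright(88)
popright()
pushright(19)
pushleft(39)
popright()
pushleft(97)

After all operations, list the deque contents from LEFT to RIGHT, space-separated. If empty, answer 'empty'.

Answer: 97 39

Derivation:
pushright(88): [88]
popright(): []
pushright(19): [19]
pushleft(39): [39, 19]
popright(): [39]
pushleft(97): [97, 39]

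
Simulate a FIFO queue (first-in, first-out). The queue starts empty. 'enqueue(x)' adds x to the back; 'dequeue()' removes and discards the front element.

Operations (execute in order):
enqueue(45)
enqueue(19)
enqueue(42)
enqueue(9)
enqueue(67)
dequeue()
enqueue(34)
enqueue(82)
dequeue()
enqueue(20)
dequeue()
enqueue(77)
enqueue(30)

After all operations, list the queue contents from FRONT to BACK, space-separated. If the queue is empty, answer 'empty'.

Answer: 9 67 34 82 20 77 30

Derivation:
enqueue(45): [45]
enqueue(19): [45, 19]
enqueue(42): [45, 19, 42]
enqueue(9): [45, 19, 42, 9]
enqueue(67): [45, 19, 42, 9, 67]
dequeue(): [19, 42, 9, 67]
enqueue(34): [19, 42, 9, 67, 34]
enqueue(82): [19, 42, 9, 67, 34, 82]
dequeue(): [42, 9, 67, 34, 82]
enqueue(20): [42, 9, 67, 34, 82, 20]
dequeue(): [9, 67, 34, 82, 20]
enqueue(77): [9, 67, 34, 82, 20, 77]
enqueue(30): [9, 67, 34, 82, 20, 77, 30]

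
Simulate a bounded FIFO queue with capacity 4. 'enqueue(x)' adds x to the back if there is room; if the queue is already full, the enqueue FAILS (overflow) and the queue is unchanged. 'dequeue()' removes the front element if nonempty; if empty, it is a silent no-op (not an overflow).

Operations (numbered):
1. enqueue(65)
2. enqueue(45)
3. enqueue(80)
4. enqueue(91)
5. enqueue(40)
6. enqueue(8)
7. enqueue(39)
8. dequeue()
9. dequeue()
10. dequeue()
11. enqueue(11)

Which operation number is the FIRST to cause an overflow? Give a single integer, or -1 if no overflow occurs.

Answer: 5

Derivation:
1. enqueue(65): size=1
2. enqueue(45): size=2
3. enqueue(80): size=3
4. enqueue(91): size=4
5. enqueue(40): size=4=cap → OVERFLOW (fail)
6. enqueue(8): size=4=cap → OVERFLOW (fail)
7. enqueue(39): size=4=cap → OVERFLOW (fail)
8. dequeue(): size=3
9. dequeue(): size=2
10. dequeue(): size=1
11. enqueue(11): size=2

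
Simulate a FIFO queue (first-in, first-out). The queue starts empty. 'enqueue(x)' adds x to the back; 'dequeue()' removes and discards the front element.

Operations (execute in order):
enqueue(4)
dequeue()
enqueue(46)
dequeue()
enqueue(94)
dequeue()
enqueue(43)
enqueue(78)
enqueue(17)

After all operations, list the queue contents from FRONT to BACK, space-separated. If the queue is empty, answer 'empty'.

Answer: 43 78 17

Derivation:
enqueue(4): [4]
dequeue(): []
enqueue(46): [46]
dequeue(): []
enqueue(94): [94]
dequeue(): []
enqueue(43): [43]
enqueue(78): [43, 78]
enqueue(17): [43, 78, 17]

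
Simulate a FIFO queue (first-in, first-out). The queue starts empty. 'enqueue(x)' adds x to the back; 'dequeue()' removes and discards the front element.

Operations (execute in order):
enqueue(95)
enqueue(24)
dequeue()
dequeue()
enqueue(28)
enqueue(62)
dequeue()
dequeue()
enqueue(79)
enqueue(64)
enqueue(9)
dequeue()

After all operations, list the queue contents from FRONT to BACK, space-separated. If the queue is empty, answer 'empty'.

enqueue(95): [95]
enqueue(24): [95, 24]
dequeue(): [24]
dequeue(): []
enqueue(28): [28]
enqueue(62): [28, 62]
dequeue(): [62]
dequeue(): []
enqueue(79): [79]
enqueue(64): [79, 64]
enqueue(9): [79, 64, 9]
dequeue(): [64, 9]

Answer: 64 9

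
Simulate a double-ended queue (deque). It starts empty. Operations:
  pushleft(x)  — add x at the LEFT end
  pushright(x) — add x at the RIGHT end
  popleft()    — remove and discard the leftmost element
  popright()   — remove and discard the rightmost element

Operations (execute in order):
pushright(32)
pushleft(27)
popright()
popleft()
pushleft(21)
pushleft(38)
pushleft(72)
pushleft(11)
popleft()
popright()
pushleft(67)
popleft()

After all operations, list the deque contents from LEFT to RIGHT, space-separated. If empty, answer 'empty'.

pushright(32): [32]
pushleft(27): [27, 32]
popright(): [27]
popleft(): []
pushleft(21): [21]
pushleft(38): [38, 21]
pushleft(72): [72, 38, 21]
pushleft(11): [11, 72, 38, 21]
popleft(): [72, 38, 21]
popright(): [72, 38]
pushleft(67): [67, 72, 38]
popleft(): [72, 38]

Answer: 72 38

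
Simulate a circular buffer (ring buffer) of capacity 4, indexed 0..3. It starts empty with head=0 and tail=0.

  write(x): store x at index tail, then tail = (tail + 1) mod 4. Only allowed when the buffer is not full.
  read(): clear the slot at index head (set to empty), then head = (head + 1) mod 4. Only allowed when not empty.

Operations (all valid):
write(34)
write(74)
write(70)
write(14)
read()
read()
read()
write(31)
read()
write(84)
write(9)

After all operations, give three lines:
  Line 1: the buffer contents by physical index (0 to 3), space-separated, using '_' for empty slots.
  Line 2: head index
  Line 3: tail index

Answer: 31 84 9 _
0
3

Derivation:
write(34): buf=[34 _ _ _], head=0, tail=1, size=1
write(74): buf=[34 74 _ _], head=0, tail=2, size=2
write(70): buf=[34 74 70 _], head=0, tail=3, size=3
write(14): buf=[34 74 70 14], head=0, tail=0, size=4
read(): buf=[_ 74 70 14], head=1, tail=0, size=3
read(): buf=[_ _ 70 14], head=2, tail=0, size=2
read(): buf=[_ _ _ 14], head=3, tail=0, size=1
write(31): buf=[31 _ _ 14], head=3, tail=1, size=2
read(): buf=[31 _ _ _], head=0, tail=1, size=1
write(84): buf=[31 84 _ _], head=0, tail=2, size=2
write(9): buf=[31 84 9 _], head=0, tail=3, size=3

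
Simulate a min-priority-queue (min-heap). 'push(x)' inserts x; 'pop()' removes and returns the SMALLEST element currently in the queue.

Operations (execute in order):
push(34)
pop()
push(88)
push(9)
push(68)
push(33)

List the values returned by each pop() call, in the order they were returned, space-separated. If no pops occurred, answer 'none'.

push(34): heap contents = [34]
pop() → 34: heap contents = []
push(88): heap contents = [88]
push(9): heap contents = [9, 88]
push(68): heap contents = [9, 68, 88]
push(33): heap contents = [9, 33, 68, 88]

Answer: 34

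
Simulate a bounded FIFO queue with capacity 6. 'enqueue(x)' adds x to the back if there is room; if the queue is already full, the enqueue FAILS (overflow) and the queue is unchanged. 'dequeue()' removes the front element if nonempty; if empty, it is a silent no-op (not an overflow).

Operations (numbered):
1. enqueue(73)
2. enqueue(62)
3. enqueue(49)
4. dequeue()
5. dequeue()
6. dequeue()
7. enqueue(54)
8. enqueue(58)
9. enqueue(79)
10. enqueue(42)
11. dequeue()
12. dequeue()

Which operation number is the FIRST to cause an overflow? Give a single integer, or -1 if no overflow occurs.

1. enqueue(73): size=1
2. enqueue(62): size=2
3. enqueue(49): size=3
4. dequeue(): size=2
5. dequeue(): size=1
6. dequeue(): size=0
7. enqueue(54): size=1
8. enqueue(58): size=2
9. enqueue(79): size=3
10. enqueue(42): size=4
11. dequeue(): size=3
12. dequeue(): size=2

Answer: -1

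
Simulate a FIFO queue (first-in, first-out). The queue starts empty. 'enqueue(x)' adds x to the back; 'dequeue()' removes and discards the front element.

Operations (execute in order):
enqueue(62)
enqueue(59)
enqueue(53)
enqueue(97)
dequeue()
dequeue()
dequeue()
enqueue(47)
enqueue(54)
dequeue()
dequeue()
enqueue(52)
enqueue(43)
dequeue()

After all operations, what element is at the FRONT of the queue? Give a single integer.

enqueue(62): queue = [62]
enqueue(59): queue = [62, 59]
enqueue(53): queue = [62, 59, 53]
enqueue(97): queue = [62, 59, 53, 97]
dequeue(): queue = [59, 53, 97]
dequeue(): queue = [53, 97]
dequeue(): queue = [97]
enqueue(47): queue = [97, 47]
enqueue(54): queue = [97, 47, 54]
dequeue(): queue = [47, 54]
dequeue(): queue = [54]
enqueue(52): queue = [54, 52]
enqueue(43): queue = [54, 52, 43]
dequeue(): queue = [52, 43]

Answer: 52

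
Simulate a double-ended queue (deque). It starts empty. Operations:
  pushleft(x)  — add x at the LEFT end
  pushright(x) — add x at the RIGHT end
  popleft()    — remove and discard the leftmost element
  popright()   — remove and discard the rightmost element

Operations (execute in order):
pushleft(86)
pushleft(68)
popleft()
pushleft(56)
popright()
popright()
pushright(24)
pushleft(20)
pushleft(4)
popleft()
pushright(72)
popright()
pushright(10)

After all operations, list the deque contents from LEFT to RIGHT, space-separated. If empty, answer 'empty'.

Answer: 20 24 10

Derivation:
pushleft(86): [86]
pushleft(68): [68, 86]
popleft(): [86]
pushleft(56): [56, 86]
popright(): [56]
popright(): []
pushright(24): [24]
pushleft(20): [20, 24]
pushleft(4): [4, 20, 24]
popleft(): [20, 24]
pushright(72): [20, 24, 72]
popright(): [20, 24]
pushright(10): [20, 24, 10]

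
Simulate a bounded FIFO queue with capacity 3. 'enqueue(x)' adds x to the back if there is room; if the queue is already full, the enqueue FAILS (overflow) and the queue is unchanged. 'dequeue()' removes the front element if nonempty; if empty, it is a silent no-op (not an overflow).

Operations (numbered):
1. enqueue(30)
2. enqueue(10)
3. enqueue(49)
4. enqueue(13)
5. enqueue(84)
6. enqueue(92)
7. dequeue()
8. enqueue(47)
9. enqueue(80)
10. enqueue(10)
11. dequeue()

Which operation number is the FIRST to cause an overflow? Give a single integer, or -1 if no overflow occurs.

1. enqueue(30): size=1
2. enqueue(10): size=2
3. enqueue(49): size=3
4. enqueue(13): size=3=cap → OVERFLOW (fail)
5. enqueue(84): size=3=cap → OVERFLOW (fail)
6. enqueue(92): size=3=cap → OVERFLOW (fail)
7. dequeue(): size=2
8. enqueue(47): size=3
9. enqueue(80): size=3=cap → OVERFLOW (fail)
10. enqueue(10): size=3=cap → OVERFLOW (fail)
11. dequeue(): size=2

Answer: 4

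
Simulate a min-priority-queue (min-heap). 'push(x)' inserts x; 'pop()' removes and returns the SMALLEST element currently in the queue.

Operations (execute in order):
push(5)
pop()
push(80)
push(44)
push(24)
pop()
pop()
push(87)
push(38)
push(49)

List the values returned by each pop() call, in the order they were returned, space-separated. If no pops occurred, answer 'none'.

push(5): heap contents = [5]
pop() → 5: heap contents = []
push(80): heap contents = [80]
push(44): heap contents = [44, 80]
push(24): heap contents = [24, 44, 80]
pop() → 24: heap contents = [44, 80]
pop() → 44: heap contents = [80]
push(87): heap contents = [80, 87]
push(38): heap contents = [38, 80, 87]
push(49): heap contents = [38, 49, 80, 87]

Answer: 5 24 44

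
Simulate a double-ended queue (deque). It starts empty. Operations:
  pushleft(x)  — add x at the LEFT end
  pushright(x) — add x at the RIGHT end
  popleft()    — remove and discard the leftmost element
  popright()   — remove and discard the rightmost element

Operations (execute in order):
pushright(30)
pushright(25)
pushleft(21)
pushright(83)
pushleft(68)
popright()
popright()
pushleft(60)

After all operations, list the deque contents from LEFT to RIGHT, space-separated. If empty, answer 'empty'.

Answer: 60 68 21 30

Derivation:
pushright(30): [30]
pushright(25): [30, 25]
pushleft(21): [21, 30, 25]
pushright(83): [21, 30, 25, 83]
pushleft(68): [68, 21, 30, 25, 83]
popright(): [68, 21, 30, 25]
popright(): [68, 21, 30]
pushleft(60): [60, 68, 21, 30]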